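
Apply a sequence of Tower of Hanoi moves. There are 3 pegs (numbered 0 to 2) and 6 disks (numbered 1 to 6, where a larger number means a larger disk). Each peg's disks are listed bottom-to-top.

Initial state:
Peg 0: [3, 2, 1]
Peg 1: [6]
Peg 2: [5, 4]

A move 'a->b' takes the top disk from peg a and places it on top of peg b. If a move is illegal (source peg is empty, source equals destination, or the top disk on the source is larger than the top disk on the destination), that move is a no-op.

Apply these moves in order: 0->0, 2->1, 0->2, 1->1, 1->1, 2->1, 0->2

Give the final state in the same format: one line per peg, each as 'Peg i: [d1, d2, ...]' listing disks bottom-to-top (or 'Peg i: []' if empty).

After move 1 (0->0):
Peg 0: [3, 2, 1]
Peg 1: [6]
Peg 2: [5, 4]

After move 2 (2->1):
Peg 0: [3, 2, 1]
Peg 1: [6, 4]
Peg 2: [5]

After move 3 (0->2):
Peg 0: [3, 2]
Peg 1: [6, 4]
Peg 2: [5, 1]

After move 4 (1->1):
Peg 0: [3, 2]
Peg 1: [6, 4]
Peg 2: [5, 1]

After move 5 (1->1):
Peg 0: [3, 2]
Peg 1: [6, 4]
Peg 2: [5, 1]

After move 6 (2->1):
Peg 0: [3, 2]
Peg 1: [6, 4, 1]
Peg 2: [5]

After move 7 (0->2):
Peg 0: [3]
Peg 1: [6, 4, 1]
Peg 2: [5, 2]

Answer: Peg 0: [3]
Peg 1: [6, 4, 1]
Peg 2: [5, 2]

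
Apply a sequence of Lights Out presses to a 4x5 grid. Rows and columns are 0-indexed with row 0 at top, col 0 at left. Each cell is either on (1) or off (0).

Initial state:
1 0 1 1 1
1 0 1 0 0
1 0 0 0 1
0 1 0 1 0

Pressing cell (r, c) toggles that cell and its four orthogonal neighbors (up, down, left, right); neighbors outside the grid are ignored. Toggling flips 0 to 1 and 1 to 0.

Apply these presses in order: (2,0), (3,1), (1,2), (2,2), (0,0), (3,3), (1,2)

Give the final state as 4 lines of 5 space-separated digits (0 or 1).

Answer: 0 1 1 1 1
1 0 0 0 0
0 1 1 0 1
0 0 1 0 1

Derivation:
After press 1 at (2,0):
1 0 1 1 1
0 0 1 0 0
0 1 0 0 1
1 1 0 1 0

After press 2 at (3,1):
1 0 1 1 1
0 0 1 0 0
0 0 0 0 1
0 0 1 1 0

After press 3 at (1,2):
1 0 0 1 1
0 1 0 1 0
0 0 1 0 1
0 0 1 1 0

After press 4 at (2,2):
1 0 0 1 1
0 1 1 1 0
0 1 0 1 1
0 0 0 1 0

After press 5 at (0,0):
0 1 0 1 1
1 1 1 1 0
0 1 0 1 1
0 0 0 1 0

After press 6 at (3,3):
0 1 0 1 1
1 1 1 1 0
0 1 0 0 1
0 0 1 0 1

After press 7 at (1,2):
0 1 1 1 1
1 0 0 0 0
0 1 1 0 1
0 0 1 0 1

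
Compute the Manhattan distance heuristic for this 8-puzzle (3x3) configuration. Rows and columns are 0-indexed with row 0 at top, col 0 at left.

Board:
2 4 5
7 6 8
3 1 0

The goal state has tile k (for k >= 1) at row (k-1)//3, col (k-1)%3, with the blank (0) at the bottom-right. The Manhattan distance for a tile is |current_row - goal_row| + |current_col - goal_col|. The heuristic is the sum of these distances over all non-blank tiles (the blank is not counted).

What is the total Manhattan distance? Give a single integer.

Tile 2: (0,0)->(0,1) = 1
Tile 4: (0,1)->(1,0) = 2
Tile 5: (0,2)->(1,1) = 2
Tile 7: (1,0)->(2,0) = 1
Tile 6: (1,1)->(1,2) = 1
Tile 8: (1,2)->(2,1) = 2
Tile 3: (2,0)->(0,2) = 4
Tile 1: (2,1)->(0,0) = 3
Sum: 1 + 2 + 2 + 1 + 1 + 2 + 4 + 3 = 16

Answer: 16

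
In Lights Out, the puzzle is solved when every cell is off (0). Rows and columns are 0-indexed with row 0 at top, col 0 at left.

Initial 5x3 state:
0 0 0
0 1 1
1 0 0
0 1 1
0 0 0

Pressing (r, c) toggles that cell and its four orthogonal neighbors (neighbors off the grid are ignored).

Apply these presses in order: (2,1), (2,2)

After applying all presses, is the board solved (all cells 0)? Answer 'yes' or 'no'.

Answer: yes

Derivation:
After press 1 at (2,1):
0 0 0
0 0 1
0 1 1
0 0 1
0 0 0

After press 2 at (2,2):
0 0 0
0 0 0
0 0 0
0 0 0
0 0 0

Lights still on: 0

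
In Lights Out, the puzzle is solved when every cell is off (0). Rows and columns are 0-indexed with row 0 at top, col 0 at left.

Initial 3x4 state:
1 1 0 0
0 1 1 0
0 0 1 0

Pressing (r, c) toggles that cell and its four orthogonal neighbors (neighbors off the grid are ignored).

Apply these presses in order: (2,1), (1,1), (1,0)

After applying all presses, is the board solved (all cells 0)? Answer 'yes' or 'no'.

Answer: yes

Derivation:
After press 1 at (2,1):
1 1 0 0
0 0 1 0
1 1 0 0

After press 2 at (1,1):
1 0 0 0
1 1 0 0
1 0 0 0

After press 3 at (1,0):
0 0 0 0
0 0 0 0
0 0 0 0

Lights still on: 0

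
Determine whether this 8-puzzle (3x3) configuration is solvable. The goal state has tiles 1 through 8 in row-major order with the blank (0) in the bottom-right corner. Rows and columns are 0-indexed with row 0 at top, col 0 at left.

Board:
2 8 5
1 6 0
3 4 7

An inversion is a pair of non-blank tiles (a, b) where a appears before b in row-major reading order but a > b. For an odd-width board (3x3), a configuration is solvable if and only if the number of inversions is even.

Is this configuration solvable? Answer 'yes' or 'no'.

Inversions (pairs i<j in row-major order where tile[i] > tile[j] > 0): 12
12 is even, so the puzzle is solvable.

Answer: yes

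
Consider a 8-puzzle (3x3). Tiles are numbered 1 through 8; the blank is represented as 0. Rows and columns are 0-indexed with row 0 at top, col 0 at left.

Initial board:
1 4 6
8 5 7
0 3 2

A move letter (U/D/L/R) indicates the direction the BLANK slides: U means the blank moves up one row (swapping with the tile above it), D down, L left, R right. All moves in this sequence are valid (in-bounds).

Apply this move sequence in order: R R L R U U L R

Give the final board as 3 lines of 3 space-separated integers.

After move 1 (R):
1 4 6
8 5 7
3 0 2

After move 2 (R):
1 4 6
8 5 7
3 2 0

After move 3 (L):
1 4 6
8 5 7
3 0 2

After move 4 (R):
1 4 6
8 5 7
3 2 0

After move 5 (U):
1 4 6
8 5 0
3 2 7

After move 6 (U):
1 4 0
8 5 6
3 2 7

After move 7 (L):
1 0 4
8 5 6
3 2 7

After move 8 (R):
1 4 0
8 5 6
3 2 7

Answer: 1 4 0
8 5 6
3 2 7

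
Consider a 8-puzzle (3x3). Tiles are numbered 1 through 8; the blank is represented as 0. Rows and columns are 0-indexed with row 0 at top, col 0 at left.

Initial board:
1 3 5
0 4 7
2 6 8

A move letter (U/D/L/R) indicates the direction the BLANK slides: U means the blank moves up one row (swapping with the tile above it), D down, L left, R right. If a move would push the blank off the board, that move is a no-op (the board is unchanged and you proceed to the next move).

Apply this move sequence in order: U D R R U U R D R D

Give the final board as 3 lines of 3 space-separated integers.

After move 1 (U):
0 3 5
1 4 7
2 6 8

After move 2 (D):
1 3 5
0 4 7
2 6 8

After move 3 (R):
1 3 5
4 0 7
2 6 8

After move 4 (R):
1 3 5
4 7 0
2 6 8

After move 5 (U):
1 3 0
4 7 5
2 6 8

After move 6 (U):
1 3 0
4 7 5
2 6 8

After move 7 (R):
1 3 0
4 7 5
2 6 8

After move 8 (D):
1 3 5
4 7 0
2 6 8

After move 9 (R):
1 3 5
4 7 0
2 6 8

After move 10 (D):
1 3 5
4 7 8
2 6 0

Answer: 1 3 5
4 7 8
2 6 0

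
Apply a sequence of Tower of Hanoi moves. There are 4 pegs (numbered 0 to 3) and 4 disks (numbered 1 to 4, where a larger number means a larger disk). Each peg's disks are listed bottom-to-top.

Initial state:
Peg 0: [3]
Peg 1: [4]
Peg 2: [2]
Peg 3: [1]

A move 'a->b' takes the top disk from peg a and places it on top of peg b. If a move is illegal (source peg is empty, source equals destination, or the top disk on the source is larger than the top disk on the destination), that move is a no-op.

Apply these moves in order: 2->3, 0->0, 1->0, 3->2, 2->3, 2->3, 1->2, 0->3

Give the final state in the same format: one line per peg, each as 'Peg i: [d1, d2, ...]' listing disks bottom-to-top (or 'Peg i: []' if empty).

After move 1 (2->3):
Peg 0: [3]
Peg 1: [4]
Peg 2: [2]
Peg 3: [1]

After move 2 (0->0):
Peg 0: [3]
Peg 1: [4]
Peg 2: [2]
Peg 3: [1]

After move 3 (1->0):
Peg 0: [3]
Peg 1: [4]
Peg 2: [2]
Peg 3: [1]

After move 4 (3->2):
Peg 0: [3]
Peg 1: [4]
Peg 2: [2, 1]
Peg 3: []

After move 5 (2->3):
Peg 0: [3]
Peg 1: [4]
Peg 2: [2]
Peg 3: [1]

After move 6 (2->3):
Peg 0: [3]
Peg 1: [4]
Peg 2: [2]
Peg 3: [1]

After move 7 (1->2):
Peg 0: [3]
Peg 1: [4]
Peg 2: [2]
Peg 3: [1]

After move 8 (0->3):
Peg 0: [3]
Peg 1: [4]
Peg 2: [2]
Peg 3: [1]

Answer: Peg 0: [3]
Peg 1: [4]
Peg 2: [2]
Peg 3: [1]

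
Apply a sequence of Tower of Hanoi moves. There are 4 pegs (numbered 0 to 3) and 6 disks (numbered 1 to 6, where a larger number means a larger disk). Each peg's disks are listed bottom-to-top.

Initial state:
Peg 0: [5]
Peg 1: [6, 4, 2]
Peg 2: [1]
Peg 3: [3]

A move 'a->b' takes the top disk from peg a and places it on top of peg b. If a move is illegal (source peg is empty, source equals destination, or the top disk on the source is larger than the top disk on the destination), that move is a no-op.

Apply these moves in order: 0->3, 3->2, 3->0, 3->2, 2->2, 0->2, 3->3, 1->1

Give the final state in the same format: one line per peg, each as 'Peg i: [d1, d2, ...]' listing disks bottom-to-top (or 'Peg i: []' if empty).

Answer: Peg 0: [5, 3]
Peg 1: [6, 4, 2]
Peg 2: [1]
Peg 3: []

Derivation:
After move 1 (0->3):
Peg 0: [5]
Peg 1: [6, 4, 2]
Peg 2: [1]
Peg 3: [3]

After move 2 (3->2):
Peg 0: [5]
Peg 1: [6, 4, 2]
Peg 2: [1]
Peg 3: [3]

After move 3 (3->0):
Peg 0: [5, 3]
Peg 1: [6, 4, 2]
Peg 2: [1]
Peg 3: []

After move 4 (3->2):
Peg 0: [5, 3]
Peg 1: [6, 4, 2]
Peg 2: [1]
Peg 3: []

After move 5 (2->2):
Peg 0: [5, 3]
Peg 1: [6, 4, 2]
Peg 2: [1]
Peg 3: []

After move 6 (0->2):
Peg 0: [5, 3]
Peg 1: [6, 4, 2]
Peg 2: [1]
Peg 3: []

After move 7 (3->3):
Peg 0: [5, 3]
Peg 1: [6, 4, 2]
Peg 2: [1]
Peg 3: []

After move 8 (1->1):
Peg 0: [5, 3]
Peg 1: [6, 4, 2]
Peg 2: [1]
Peg 3: []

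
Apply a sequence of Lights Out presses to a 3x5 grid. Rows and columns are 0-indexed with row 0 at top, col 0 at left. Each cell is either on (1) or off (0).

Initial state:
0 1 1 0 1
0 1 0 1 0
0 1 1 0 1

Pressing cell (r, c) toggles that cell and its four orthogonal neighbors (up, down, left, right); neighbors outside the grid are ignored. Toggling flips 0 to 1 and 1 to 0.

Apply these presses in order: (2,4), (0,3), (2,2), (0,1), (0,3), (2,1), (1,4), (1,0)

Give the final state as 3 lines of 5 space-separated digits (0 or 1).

Answer: 0 0 0 0 0
1 0 1 0 0
0 1 1 0 1

Derivation:
After press 1 at (2,4):
0 1 1 0 1
0 1 0 1 1
0 1 1 1 0

After press 2 at (0,3):
0 1 0 1 0
0 1 0 0 1
0 1 1 1 0

After press 3 at (2,2):
0 1 0 1 0
0 1 1 0 1
0 0 0 0 0

After press 4 at (0,1):
1 0 1 1 0
0 0 1 0 1
0 0 0 0 0

After press 5 at (0,3):
1 0 0 0 1
0 0 1 1 1
0 0 0 0 0

After press 6 at (2,1):
1 0 0 0 1
0 1 1 1 1
1 1 1 0 0

After press 7 at (1,4):
1 0 0 0 0
0 1 1 0 0
1 1 1 0 1

After press 8 at (1,0):
0 0 0 0 0
1 0 1 0 0
0 1 1 0 1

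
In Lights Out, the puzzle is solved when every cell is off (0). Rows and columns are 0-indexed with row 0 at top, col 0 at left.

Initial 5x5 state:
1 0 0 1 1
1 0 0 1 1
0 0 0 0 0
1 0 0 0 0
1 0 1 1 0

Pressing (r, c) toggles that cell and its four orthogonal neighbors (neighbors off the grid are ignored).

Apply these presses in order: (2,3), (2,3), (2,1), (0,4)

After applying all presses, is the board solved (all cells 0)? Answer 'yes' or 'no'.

After press 1 at (2,3):
1 0 0 1 1
1 0 0 0 1
0 0 1 1 1
1 0 0 1 0
1 0 1 1 0

After press 2 at (2,3):
1 0 0 1 1
1 0 0 1 1
0 0 0 0 0
1 0 0 0 0
1 0 1 1 0

After press 3 at (2,1):
1 0 0 1 1
1 1 0 1 1
1 1 1 0 0
1 1 0 0 0
1 0 1 1 0

After press 4 at (0,4):
1 0 0 0 0
1 1 0 1 0
1 1 1 0 0
1 1 0 0 0
1 0 1 1 0

Lights still on: 12

Answer: no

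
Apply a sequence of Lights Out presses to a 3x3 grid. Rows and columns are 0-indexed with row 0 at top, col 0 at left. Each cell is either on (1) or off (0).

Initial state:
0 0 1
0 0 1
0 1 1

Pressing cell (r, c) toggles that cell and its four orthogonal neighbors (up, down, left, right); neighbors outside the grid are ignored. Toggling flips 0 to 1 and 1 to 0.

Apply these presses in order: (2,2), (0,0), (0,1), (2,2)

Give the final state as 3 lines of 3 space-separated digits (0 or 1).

Answer: 0 0 0
1 1 1
0 1 1

Derivation:
After press 1 at (2,2):
0 0 1
0 0 0
0 0 0

After press 2 at (0,0):
1 1 1
1 0 0
0 0 0

After press 3 at (0,1):
0 0 0
1 1 0
0 0 0

After press 4 at (2,2):
0 0 0
1 1 1
0 1 1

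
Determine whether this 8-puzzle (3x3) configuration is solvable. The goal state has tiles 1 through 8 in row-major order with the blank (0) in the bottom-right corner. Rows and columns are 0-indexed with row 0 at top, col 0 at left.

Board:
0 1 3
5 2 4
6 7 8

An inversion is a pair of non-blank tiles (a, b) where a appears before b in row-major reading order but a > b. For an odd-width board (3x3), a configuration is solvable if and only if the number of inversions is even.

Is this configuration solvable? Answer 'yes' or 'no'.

Answer: no

Derivation:
Inversions (pairs i<j in row-major order where tile[i] > tile[j] > 0): 3
3 is odd, so the puzzle is not solvable.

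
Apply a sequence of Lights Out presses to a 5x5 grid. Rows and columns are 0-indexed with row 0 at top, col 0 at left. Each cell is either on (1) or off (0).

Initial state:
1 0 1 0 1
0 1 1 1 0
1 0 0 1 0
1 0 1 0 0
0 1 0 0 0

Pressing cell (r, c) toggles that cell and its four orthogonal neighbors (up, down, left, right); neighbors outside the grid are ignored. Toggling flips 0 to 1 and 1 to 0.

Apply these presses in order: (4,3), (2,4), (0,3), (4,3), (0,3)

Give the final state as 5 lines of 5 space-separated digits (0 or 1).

After press 1 at (4,3):
1 0 1 0 1
0 1 1 1 0
1 0 0 1 0
1 0 1 1 0
0 1 1 1 1

After press 2 at (2,4):
1 0 1 0 1
0 1 1 1 1
1 0 0 0 1
1 0 1 1 1
0 1 1 1 1

After press 3 at (0,3):
1 0 0 1 0
0 1 1 0 1
1 0 0 0 1
1 0 1 1 1
0 1 1 1 1

After press 4 at (4,3):
1 0 0 1 0
0 1 1 0 1
1 0 0 0 1
1 0 1 0 1
0 1 0 0 0

After press 5 at (0,3):
1 0 1 0 1
0 1 1 1 1
1 0 0 0 1
1 0 1 0 1
0 1 0 0 0

Answer: 1 0 1 0 1
0 1 1 1 1
1 0 0 0 1
1 0 1 0 1
0 1 0 0 0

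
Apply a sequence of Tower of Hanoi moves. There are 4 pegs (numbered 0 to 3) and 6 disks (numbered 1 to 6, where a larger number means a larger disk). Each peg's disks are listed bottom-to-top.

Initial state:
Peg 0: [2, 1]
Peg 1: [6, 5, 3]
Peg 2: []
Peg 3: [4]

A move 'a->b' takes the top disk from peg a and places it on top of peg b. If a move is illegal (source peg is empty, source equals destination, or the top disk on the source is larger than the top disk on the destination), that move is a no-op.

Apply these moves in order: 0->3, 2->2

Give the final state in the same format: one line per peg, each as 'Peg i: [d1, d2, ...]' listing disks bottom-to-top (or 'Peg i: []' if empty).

After move 1 (0->3):
Peg 0: [2]
Peg 1: [6, 5, 3]
Peg 2: []
Peg 3: [4, 1]

After move 2 (2->2):
Peg 0: [2]
Peg 1: [6, 5, 3]
Peg 2: []
Peg 3: [4, 1]

Answer: Peg 0: [2]
Peg 1: [6, 5, 3]
Peg 2: []
Peg 3: [4, 1]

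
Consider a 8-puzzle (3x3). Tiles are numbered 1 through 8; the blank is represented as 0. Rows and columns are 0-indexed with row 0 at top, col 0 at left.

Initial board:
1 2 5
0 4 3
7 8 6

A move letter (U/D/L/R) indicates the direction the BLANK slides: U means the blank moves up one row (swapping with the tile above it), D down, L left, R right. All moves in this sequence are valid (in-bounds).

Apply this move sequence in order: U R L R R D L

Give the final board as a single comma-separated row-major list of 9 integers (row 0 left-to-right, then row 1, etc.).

After move 1 (U):
0 2 5
1 4 3
7 8 6

After move 2 (R):
2 0 5
1 4 3
7 8 6

After move 3 (L):
0 2 5
1 4 3
7 8 6

After move 4 (R):
2 0 5
1 4 3
7 8 6

After move 5 (R):
2 5 0
1 4 3
7 8 6

After move 6 (D):
2 5 3
1 4 0
7 8 6

After move 7 (L):
2 5 3
1 0 4
7 8 6

Answer: 2, 5, 3, 1, 0, 4, 7, 8, 6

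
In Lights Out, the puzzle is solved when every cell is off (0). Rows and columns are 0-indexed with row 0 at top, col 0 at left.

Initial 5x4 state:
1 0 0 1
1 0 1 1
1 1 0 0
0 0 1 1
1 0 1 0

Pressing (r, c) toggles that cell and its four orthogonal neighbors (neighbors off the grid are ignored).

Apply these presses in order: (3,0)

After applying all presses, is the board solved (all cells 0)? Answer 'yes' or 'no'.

Answer: no

Derivation:
After press 1 at (3,0):
1 0 0 1
1 0 1 1
0 1 0 0
1 1 1 1
0 0 1 0

Lights still on: 11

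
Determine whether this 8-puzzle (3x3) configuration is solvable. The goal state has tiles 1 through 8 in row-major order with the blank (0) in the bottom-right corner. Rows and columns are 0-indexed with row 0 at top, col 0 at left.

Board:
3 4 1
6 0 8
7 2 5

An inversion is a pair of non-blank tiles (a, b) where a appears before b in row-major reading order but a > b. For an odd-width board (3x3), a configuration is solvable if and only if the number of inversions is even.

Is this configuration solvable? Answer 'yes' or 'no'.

Inversions (pairs i<j in row-major order where tile[i] > tile[j] > 0): 11
11 is odd, so the puzzle is not solvable.

Answer: no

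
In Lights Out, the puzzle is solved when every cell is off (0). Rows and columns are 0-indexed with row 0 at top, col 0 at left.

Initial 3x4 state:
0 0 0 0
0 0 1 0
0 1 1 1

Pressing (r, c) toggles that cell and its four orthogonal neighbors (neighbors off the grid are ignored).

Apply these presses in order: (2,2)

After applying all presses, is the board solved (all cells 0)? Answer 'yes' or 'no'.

Answer: yes

Derivation:
After press 1 at (2,2):
0 0 0 0
0 0 0 0
0 0 0 0

Lights still on: 0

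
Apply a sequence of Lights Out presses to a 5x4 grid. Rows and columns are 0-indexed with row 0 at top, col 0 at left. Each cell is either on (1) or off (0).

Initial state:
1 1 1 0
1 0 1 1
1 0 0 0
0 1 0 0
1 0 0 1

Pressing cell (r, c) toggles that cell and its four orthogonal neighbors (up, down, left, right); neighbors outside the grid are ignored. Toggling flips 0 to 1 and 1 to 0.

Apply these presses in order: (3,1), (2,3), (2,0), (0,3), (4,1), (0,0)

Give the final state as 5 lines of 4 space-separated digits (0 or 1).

Answer: 0 0 0 1
1 0 1 1
0 0 1 1
0 1 1 1
0 0 1 1

Derivation:
After press 1 at (3,1):
1 1 1 0
1 0 1 1
1 1 0 0
1 0 1 0
1 1 0 1

After press 2 at (2,3):
1 1 1 0
1 0 1 0
1 1 1 1
1 0 1 1
1 1 0 1

After press 3 at (2,0):
1 1 1 0
0 0 1 0
0 0 1 1
0 0 1 1
1 1 0 1

After press 4 at (0,3):
1 1 0 1
0 0 1 1
0 0 1 1
0 0 1 1
1 1 0 1

After press 5 at (4,1):
1 1 0 1
0 0 1 1
0 0 1 1
0 1 1 1
0 0 1 1

After press 6 at (0,0):
0 0 0 1
1 0 1 1
0 0 1 1
0 1 1 1
0 0 1 1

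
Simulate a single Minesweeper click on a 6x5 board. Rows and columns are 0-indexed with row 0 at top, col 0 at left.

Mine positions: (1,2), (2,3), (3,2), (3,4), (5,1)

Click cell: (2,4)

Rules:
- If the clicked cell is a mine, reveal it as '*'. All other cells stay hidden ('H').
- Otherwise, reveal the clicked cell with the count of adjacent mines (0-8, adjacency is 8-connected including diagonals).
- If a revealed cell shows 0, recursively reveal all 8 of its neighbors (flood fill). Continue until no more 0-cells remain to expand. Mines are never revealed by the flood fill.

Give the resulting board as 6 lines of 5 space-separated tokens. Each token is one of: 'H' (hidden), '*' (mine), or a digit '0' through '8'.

H H H H H
H H H H H
H H H H 2
H H H H H
H H H H H
H H H H H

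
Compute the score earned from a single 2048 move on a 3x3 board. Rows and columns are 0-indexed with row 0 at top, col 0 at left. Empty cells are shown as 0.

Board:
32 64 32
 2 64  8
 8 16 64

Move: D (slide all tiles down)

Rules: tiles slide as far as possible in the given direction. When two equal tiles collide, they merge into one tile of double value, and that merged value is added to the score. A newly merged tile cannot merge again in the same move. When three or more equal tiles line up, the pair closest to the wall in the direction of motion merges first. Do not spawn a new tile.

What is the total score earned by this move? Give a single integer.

Slide down:
col 0: [32, 2, 8] -> [32, 2, 8]  score +0 (running 0)
col 1: [64, 64, 16] -> [0, 128, 16]  score +128 (running 128)
col 2: [32, 8, 64] -> [32, 8, 64]  score +0 (running 128)
Board after move:
 32   0  32
  2 128   8
  8  16  64

Answer: 128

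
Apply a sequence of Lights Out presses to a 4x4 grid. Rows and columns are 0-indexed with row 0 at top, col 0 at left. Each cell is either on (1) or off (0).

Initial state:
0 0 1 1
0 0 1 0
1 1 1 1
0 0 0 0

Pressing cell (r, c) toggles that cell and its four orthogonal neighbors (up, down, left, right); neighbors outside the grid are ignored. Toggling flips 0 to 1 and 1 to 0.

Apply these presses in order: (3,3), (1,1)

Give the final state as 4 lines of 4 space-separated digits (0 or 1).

After press 1 at (3,3):
0 0 1 1
0 0 1 0
1 1 1 0
0 0 1 1

After press 2 at (1,1):
0 1 1 1
1 1 0 0
1 0 1 0
0 0 1 1

Answer: 0 1 1 1
1 1 0 0
1 0 1 0
0 0 1 1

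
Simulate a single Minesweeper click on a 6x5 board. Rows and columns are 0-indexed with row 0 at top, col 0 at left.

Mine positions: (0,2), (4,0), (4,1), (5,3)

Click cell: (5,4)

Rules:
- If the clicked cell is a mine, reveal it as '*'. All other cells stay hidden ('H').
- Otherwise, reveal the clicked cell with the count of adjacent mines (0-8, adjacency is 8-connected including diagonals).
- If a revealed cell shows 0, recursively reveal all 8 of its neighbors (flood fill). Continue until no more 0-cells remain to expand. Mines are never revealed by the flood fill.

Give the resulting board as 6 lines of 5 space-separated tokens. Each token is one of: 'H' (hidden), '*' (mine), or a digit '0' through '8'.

H H H H H
H H H H H
H H H H H
H H H H H
H H H H H
H H H H 1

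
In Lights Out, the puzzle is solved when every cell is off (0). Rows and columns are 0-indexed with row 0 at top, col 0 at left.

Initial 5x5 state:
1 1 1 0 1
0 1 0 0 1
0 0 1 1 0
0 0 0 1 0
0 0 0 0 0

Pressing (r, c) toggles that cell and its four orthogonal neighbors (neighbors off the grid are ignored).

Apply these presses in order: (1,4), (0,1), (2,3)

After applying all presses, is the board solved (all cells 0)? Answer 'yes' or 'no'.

Answer: yes

Derivation:
After press 1 at (1,4):
1 1 1 0 0
0 1 0 1 0
0 0 1 1 1
0 0 0 1 0
0 0 0 0 0

After press 2 at (0,1):
0 0 0 0 0
0 0 0 1 0
0 0 1 1 1
0 0 0 1 0
0 0 0 0 0

After press 3 at (2,3):
0 0 0 0 0
0 0 0 0 0
0 0 0 0 0
0 0 0 0 0
0 0 0 0 0

Lights still on: 0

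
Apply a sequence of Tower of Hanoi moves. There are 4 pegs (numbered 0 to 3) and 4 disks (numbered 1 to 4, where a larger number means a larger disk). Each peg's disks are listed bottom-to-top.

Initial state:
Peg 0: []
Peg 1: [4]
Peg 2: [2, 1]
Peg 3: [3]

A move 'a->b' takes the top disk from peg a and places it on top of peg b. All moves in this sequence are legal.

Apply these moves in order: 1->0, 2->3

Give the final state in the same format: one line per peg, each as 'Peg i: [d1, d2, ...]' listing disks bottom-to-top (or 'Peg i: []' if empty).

After move 1 (1->0):
Peg 0: [4]
Peg 1: []
Peg 2: [2, 1]
Peg 3: [3]

After move 2 (2->3):
Peg 0: [4]
Peg 1: []
Peg 2: [2]
Peg 3: [3, 1]

Answer: Peg 0: [4]
Peg 1: []
Peg 2: [2]
Peg 3: [3, 1]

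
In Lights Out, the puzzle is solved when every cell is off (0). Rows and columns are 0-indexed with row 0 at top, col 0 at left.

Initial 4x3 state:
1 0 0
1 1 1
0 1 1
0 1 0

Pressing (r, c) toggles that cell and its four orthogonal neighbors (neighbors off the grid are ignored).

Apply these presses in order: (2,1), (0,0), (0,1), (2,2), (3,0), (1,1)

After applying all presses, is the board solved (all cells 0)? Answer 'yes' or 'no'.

Answer: no

Derivation:
After press 1 at (2,1):
1 0 0
1 0 1
1 0 0
0 0 0

After press 2 at (0,0):
0 1 0
0 0 1
1 0 0
0 0 0

After press 3 at (0,1):
1 0 1
0 1 1
1 0 0
0 0 0

After press 4 at (2,2):
1 0 1
0 1 0
1 1 1
0 0 1

After press 5 at (3,0):
1 0 1
0 1 0
0 1 1
1 1 1

After press 6 at (1,1):
1 1 1
1 0 1
0 0 1
1 1 1

Lights still on: 9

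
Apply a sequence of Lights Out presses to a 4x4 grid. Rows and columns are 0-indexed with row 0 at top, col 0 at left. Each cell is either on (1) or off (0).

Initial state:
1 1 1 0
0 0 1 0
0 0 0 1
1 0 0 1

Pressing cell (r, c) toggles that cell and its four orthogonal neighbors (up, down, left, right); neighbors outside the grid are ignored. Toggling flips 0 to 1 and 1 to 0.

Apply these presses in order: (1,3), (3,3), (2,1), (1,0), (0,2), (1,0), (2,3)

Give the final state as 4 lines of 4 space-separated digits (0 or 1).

Answer: 1 0 0 0
0 1 1 0
1 1 0 0
1 1 1 1

Derivation:
After press 1 at (1,3):
1 1 1 1
0 0 0 1
0 0 0 0
1 0 0 1

After press 2 at (3,3):
1 1 1 1
0 0 0 1
0 0 0 1
1 0 1 0

After press 3 at (2,1):
1 1 1 1
0 1 0 1
1 1 1 1
1 1 1 0

After press 4 at (1,0):
0 1 1 1
1 0 0 1
0 1 1 1
1 1 1 0

After press 5 at (0,2):
0 0 0 0
1 0 1 1
0 1 1 1
1 1 1 0

After press 6 at (1,0):
1 0 0 0
0 1 1 1
1 1 1 1
1 1 1 0

After press 7 at (2,3):
1 0 0 0
0 1 1 0
1 1 0 0
1 1 1 1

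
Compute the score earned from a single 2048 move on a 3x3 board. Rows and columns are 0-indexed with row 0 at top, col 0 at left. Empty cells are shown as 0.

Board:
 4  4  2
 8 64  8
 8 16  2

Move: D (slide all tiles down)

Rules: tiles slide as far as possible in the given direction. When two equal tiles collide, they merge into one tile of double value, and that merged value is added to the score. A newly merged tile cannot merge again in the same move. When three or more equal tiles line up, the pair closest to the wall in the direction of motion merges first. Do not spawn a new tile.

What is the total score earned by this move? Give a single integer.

Answer: 16

Derivation:
Slide down:
col 0: [4, 8, 8] -> [0, 4, 16]  score +16 (running 16)
col 1: [4, 64, 16] -> [4, 64, 16]  score +0 (running 16)
col 2: [2, 8, 2] -> [2, 8, 2]  score +0 (running 16)
Board after move:
 0  4  2
 4 64  8
16 16  2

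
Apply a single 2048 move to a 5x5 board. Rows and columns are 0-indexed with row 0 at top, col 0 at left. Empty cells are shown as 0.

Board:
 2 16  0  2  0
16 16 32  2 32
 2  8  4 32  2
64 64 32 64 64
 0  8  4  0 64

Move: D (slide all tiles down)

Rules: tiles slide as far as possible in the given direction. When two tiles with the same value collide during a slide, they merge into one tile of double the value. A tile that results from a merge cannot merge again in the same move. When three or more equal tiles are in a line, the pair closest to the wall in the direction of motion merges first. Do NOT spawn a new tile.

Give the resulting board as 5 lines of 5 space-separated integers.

Answer:   0   0   0   0   0
  2  32  32   0   0
 16   8   4   4  32
  2  64  32  32   2
 64   8   4  64 128

Derivation:
Slide down:
col 0: [2, 16, 2, 64, 0] -> [0, 2, 16, 2, 64]
col 1: [16, 16, 8, 64, 8] -> [0, 32, 8, 64, 8]
col 2: [0, 32, 4, 32, 4] -> [0, 32, 4, 32, 4]
col 3: [2, 2, 32, 64, 0] -> [0, 0, 4, 32, 64]
col 4: [0, 32, 2, 64, 64] -> [0, 0, 32, 2, 128]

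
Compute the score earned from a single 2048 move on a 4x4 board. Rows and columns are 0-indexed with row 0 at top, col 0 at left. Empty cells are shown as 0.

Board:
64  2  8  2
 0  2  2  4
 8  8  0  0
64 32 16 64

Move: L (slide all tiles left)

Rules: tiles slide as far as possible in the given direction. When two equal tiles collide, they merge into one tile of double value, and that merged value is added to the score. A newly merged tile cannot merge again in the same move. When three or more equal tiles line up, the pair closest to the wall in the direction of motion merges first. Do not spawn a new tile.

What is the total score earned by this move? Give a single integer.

Answer: 20

Derivation:
Slide left:
row 0: [64, 2, 8, 2] -> [64, 2, 8, 2]  score +0 (running 0)
row 1: [0, 2, 2, 4] -> [4, 4, 0, 0]  score +4 (running 4)
row 2: [8, 8, 0, 0] -> [16, 0, 0, 0]  score +16 (running 20)
row 3: [64, 32, 16, 64] -> [64, 32, 16, 64]  score +0 (running 20)
Board after move:
64  2  8  2
 4  4  0  0
16  0  0  0
64 32 16 64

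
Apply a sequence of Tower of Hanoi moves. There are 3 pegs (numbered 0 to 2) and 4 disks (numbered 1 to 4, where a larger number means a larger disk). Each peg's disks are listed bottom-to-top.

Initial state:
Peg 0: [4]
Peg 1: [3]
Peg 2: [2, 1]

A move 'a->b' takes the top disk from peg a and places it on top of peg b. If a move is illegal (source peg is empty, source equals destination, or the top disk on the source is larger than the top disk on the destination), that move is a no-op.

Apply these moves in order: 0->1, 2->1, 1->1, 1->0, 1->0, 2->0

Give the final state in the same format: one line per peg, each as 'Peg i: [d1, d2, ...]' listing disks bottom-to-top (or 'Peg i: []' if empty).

After move 1 (0->1):
Peg 0: [4]
Peg 1: [3]
Peg 2: [2, 1]

After move 2 (2->1):
Peg 0: [4]
Peg 1: [3, 1]
Peg 2: [2]

After move 3 (1->1):
Peg 0: [4]
Peg 1: [3, 1]
Peg 2: [2]

After move 4 (1->0):
Peg 0: [4, 1]
Peg 1: [3]
Peg 2: [2]

After move 5 (1->0):
Peg 0: [4, 1]
Peg 1: [3]
Peg 2: [2]

After move 6 (2->0):
Peg 0: [4, 1]
Peg 1: [3]
Peg 2: [2]

Answer: Peg 0: [4, 1]
Peg 1: [3]
Peg 2: [2]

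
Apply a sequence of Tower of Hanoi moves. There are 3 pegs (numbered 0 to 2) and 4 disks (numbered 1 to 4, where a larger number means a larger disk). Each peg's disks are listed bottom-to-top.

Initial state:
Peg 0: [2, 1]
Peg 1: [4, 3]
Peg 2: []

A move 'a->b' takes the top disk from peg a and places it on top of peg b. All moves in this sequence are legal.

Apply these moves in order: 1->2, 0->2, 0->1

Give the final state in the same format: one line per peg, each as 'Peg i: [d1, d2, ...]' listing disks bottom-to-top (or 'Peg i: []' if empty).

Answer: Peg 0: []
Peg 1: [4, 2]
Peg 2: [3, 1]

Derivation:
After move 1 (1->2):
Peg 0: [2, 1]
Peg 1: [4]
Peg 2: [3]

After move 2 (0->2):
Peg 0: [2]
Peg 1: [4]
Peg 2: [3, 1]

After move 3 (0->1):
Peg 0: []
Peg 1: [4, 2]
Peg 2: [3, 1]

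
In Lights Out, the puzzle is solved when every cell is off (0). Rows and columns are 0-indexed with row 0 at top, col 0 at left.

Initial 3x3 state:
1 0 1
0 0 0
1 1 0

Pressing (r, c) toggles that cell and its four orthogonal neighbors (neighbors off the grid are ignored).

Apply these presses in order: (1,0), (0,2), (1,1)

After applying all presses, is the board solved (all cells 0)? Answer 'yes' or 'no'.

Answer: yes

Derivation:
After press 1 at (1,0):
0 0 1
1 1 0
0 1 0

After press 2 at (0,2):
0 1 0
1 1 1
0 1 0

After press 3 at (1,1):
0 0 0
0 0 0
0 0 0

Lights still on: 0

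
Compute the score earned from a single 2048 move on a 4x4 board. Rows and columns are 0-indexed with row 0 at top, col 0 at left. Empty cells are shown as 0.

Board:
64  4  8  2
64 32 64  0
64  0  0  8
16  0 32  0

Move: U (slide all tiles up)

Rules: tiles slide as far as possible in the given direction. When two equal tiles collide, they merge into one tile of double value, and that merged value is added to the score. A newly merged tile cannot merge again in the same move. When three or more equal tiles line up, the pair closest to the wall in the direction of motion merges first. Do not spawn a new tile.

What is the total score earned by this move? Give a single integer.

Slide up:
col 0: [64, 64, 64, 16] -> [128, 64, 16, 0]  score +128 (running 128)
col 1: [4, 32, 0, 0] -> [4, 32, 0, 0]  score +0 (running 128)
col 2: [8, 64, 0, 32] -> [8, 64, 32, 0]  score +0 (running 128)
col 3: [2, 0, 8, 0] -> [2, 8, 0, 0]  score +0 (running 128)
Board after move:
128   4   8   2
 64  32  64   8
 16   0  32   0
  0   0   0   0

Answer: 128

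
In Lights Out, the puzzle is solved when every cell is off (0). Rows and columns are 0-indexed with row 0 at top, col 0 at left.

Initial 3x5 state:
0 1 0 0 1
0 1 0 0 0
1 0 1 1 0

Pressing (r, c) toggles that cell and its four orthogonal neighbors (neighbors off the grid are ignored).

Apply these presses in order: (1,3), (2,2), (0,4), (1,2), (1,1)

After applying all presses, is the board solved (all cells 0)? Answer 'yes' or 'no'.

After press 1 at (1,3):
0 1 0 1 1
0 1 1 1 1
1 0 1 0 0

After press 2 at (2,2):
0 1 0 1 1
0 1 0 1 1
1 1 0 1 0

After press 3 at (0,4):
0 1 0 0 0
0 1 0 1 0
1 1 0 1 0

After press 4 at (1,2):
0 1 1 0 0
0 0 1 0 0
1 1 1 1 0

After press 5 at (1,1):
0 0 1 0 0
1 1 0 0 0
1 0 1 1 0

Lights still on: 6

Answer: no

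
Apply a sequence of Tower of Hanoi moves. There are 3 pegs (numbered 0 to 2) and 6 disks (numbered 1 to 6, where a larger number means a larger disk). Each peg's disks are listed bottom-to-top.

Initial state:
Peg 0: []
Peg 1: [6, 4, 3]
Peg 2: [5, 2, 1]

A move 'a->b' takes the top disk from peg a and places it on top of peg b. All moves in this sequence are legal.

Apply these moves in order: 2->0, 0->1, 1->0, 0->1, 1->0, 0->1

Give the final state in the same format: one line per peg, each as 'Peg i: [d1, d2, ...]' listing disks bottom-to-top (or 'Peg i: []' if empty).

After move 1 (2->0):
Peg 0: [1]
Peg 1: [6, 4, 3]
Peg 2: [5, 2]

After move 2 (0->1):
Peg 0: []
Peg 1: [6, 4, 3, 1]
Peg 2: [5, 2]

After move 3 (1->0):
Peg 0: [1]
Peg 1: [6, 4, 3]
Peg 2: [5, 2]

After move 4 (0->1):
Peg 0: []
Peg 1: [6, 4, 3, 1]
Peg 2: [5, 2]

After move 5 (1->0):
Peg 0: [1]
Peg 1: [6, 4, 3]
Peg 2: [5, 2]

After move 6 (0->1):
Peg 0: []
Peg 1: [6, 4, 3, 1]
Peg 2: [5, 2]

Answer: Peg 0: []
Peg 1: [6, 4, 3, 1]
Peg 2: [5, 2]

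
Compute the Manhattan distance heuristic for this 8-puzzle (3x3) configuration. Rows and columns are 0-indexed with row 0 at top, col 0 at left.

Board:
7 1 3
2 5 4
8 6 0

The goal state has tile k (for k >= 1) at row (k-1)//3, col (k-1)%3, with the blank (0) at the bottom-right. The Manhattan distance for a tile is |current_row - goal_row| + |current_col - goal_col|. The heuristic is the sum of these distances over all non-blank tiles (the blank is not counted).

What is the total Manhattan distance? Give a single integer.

Answer: 10

Derivation:
Tile 7: (0,0)->(2,0) = 2
Tile 1: (0,1)->(0,0) = 1
Tile 3: (0,2)->(0,2) = 0
Tile 2: (1,0)->(0,1) = 2
Tile 5: (1,1)->(1,1) = 0
Tile 4: (1,2)->(1,0) = 2
Tile 8: (2,0)->(2,1) = 1
Tile 6: (2,1)->(1,2) = 2
Sum: 2 + 1 + 0 + 2 + 0 + 2 + 1 + 2 = 10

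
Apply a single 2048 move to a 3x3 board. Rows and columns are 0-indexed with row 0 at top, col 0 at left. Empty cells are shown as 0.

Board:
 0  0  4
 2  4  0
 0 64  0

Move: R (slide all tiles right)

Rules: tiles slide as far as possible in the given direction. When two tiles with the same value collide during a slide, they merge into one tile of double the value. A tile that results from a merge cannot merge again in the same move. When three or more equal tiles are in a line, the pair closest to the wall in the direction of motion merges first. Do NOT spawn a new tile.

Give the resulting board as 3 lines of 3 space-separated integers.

Slide right:
row 0: [0, 0, 4] -> [0, 0, 4]
row 1: [2, 4, 0] -> [0, 2, 4]
row 2: [0, 64, 0] -> [0, 0, 64]

Answer:  0  0  4
 0  2  4
 0  0 64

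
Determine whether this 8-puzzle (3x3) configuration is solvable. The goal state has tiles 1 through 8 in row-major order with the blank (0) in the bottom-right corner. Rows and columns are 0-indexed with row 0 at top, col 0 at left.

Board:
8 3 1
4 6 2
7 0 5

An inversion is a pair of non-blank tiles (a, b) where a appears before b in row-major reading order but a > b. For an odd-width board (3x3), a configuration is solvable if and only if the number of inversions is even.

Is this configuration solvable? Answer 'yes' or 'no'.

Answer: no

Derivation:
Inversions (pairs i<j in row-major order where tile[i] > tile[j] > 0): 13
13 is odd, so the puzzle is not solvable.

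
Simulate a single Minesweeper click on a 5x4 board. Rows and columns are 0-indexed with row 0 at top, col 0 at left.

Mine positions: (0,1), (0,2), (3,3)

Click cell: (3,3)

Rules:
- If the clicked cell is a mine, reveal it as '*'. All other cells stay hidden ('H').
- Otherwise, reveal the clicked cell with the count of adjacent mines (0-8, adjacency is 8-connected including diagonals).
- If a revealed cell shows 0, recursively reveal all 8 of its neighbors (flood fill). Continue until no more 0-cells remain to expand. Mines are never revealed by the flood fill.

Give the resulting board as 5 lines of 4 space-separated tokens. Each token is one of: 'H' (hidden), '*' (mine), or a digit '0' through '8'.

H H H H
H H H H
H H H H
H H H *
H H H H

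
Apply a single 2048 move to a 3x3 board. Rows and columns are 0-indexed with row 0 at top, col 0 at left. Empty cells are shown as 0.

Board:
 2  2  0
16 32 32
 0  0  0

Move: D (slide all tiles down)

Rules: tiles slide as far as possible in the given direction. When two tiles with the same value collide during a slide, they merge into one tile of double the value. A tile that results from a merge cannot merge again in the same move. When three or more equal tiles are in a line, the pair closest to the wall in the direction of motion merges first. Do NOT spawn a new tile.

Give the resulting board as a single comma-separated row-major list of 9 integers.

Answer: 0, 0, 0, 2, 2, 0, 16, 32, 32

Derivation:
Slide down:
col 0: [2, 16, 0] -> [0, 2, 16]
col 1: [2, 32, 0] -> [0, 2, 32]
col 2: [0, 32, 0] -> [0, 0, 32]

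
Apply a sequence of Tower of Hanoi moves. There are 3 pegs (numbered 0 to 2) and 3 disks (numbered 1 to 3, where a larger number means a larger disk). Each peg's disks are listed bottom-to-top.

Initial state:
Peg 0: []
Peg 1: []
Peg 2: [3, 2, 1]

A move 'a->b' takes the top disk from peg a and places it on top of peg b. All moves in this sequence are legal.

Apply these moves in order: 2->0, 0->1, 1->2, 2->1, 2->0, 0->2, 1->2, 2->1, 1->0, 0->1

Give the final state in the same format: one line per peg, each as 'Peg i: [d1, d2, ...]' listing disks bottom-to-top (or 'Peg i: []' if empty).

After move 1 (2->0):
Peg 0: [1]
Peg 1: []
Peg 2: [3, 2]

After move 2 (0->1):
Peg 0: []
Peg 1: [1]
Peg 2: [3, 2]

After move 3 (1->2):
Peg 0: []
Peg 1: []
Peg 2: [3, 2, 1]

After move 4 (2->1):
Peg 0: []
Peg 1: [1]
Peg 2: [3, 2]

After move 5 (2->0):
Peg 0: [2]
Peg 1: [1]
Peg 2: [3]

After move 6 (0->2):
Peg 0: []
Peg 1: [1]
Peg 2: [3, 2]

After move 7 (1->2):
Peg 0: []
Peg 1: []
Peg 2: [3, 2, 1]

After move 8 (2->1):
Peg 0: []
Peg 1: [1]
Peg 2: [3, 2]

After move 9 (1->0):
Peg 0: [1]
Peg 1: []
Peg 2: [3, 2]

After move 10 (0->1):
Peg 0: []
Peg 1: [1]
Peg 2: [3, 2]

Answer: Peg 0: []
Peg 1: [1]
Peg 2: [3, 2]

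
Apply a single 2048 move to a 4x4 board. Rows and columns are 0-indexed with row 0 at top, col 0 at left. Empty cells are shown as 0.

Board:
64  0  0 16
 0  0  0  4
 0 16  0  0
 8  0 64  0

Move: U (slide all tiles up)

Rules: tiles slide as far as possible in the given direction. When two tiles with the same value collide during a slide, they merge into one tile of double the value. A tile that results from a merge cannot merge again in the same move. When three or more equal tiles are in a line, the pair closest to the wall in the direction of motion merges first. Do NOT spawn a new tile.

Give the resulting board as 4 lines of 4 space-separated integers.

Answer: 64 16 64 16
 8  0  0  4
 0  0  0  0
 0  0  0  0

Derivation:
Slide up:
col 0: [64, 0, 0, 8] -> [64, 8, 0, 0]
col 1: [0, 0, 16, 0] -> [16, 0, 0, 0]
col 2: [0, 0, 0, 64] -> [64, 0, 0, 0]
col 3: [16, 4, 0, 0] -> [16, 4, 0, 0]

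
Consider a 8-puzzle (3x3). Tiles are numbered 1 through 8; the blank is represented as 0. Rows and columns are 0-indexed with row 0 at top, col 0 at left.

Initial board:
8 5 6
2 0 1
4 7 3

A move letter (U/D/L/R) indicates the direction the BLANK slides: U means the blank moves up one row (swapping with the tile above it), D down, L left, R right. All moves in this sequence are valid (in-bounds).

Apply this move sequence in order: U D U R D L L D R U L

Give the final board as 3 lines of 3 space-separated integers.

After move 1 (U):
8 0 6
2 5 1
4 7 3

After move 2 (D):
8 5 6
2 0 1
4 7 3

After move 3 (U):
8 0 6
2 5 1
4 7 3

After move 4 (R):
8 6 0
2 5 1
4 7 3

After move 5 (D):
8 6 1
2 5 0
4 7 3

After move 6 (L):
8 6 1
2 0 5
4 7 3

After move 7 (L):
8 6 1
0 2 5
4 7 3

After move 8 (D):
8 6 1
4 2 5
0 7 3

After move 9 (R):
8 6 1
4 2 5
7 0 3

After move 10 (U):
8 6 1
4 0 5
7 2 3

After move 11 (L):
8 6 1
0 4 5
7 2 3

Answer: 8 6 1
0 4 5
7 2 3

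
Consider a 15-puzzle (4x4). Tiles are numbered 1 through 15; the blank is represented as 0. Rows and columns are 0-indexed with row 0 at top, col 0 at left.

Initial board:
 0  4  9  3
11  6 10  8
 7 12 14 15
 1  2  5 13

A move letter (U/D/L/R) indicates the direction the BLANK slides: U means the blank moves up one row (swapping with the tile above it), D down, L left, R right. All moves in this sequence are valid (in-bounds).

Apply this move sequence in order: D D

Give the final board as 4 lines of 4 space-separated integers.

After move 1 (D):
11  4  9  3
 0  6 10  8
 7 12 14 15
 1  2  5 13

After move 2 (D):
11  4  9  3
 7  6 10  8
 0 12 14 15
 1  2  5 13

Answer: 11  4  9  3
 7  6 10  8
 0 12 14 15
 1  2  5 13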